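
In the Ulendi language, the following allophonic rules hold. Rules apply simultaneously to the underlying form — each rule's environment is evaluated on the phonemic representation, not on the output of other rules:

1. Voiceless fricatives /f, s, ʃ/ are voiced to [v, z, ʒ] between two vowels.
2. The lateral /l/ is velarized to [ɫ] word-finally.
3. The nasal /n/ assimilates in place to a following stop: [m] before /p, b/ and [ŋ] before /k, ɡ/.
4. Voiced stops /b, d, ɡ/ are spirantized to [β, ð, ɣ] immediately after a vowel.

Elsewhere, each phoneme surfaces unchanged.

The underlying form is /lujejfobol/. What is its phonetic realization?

[lujejfoβoɫ]

/l/ (word-initial): rule 2 targets it, but not word-finally → unchanged [l].
/f/ (between /j/ and /o/) is in the target of rule 1 but the environment (between two vowels) is not met → [f].
/b/ (between /o/ and /o/) occurs immediately after a vowel → [β] by rule 4.
/l/ (word-final): word-finally, so rule 2 applies → [ɫ].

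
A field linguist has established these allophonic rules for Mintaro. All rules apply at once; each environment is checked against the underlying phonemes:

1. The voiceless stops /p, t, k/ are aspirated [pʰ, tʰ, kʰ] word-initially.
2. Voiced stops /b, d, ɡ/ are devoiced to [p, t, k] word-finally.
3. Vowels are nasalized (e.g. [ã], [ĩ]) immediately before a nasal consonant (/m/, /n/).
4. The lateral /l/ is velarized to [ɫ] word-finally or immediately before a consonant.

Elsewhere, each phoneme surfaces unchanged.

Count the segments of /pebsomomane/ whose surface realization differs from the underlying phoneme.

4

Segments that undergo a rule: /p/ → [pʰ] (rule 1); /o/ → [õ] (rule 3); /o/ → [õ] (rule 3); /a/ → [ã] (rule 3).
All other segments surface unchanged.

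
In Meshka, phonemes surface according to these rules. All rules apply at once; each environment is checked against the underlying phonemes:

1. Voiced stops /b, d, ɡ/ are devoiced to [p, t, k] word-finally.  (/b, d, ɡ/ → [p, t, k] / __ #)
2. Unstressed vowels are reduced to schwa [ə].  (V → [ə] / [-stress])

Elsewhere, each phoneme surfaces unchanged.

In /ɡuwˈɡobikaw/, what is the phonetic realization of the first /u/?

[ə]

Rule 2 applies to /u/ (between /ɡ/ and /w/: in an unstressed syllable) → [ə].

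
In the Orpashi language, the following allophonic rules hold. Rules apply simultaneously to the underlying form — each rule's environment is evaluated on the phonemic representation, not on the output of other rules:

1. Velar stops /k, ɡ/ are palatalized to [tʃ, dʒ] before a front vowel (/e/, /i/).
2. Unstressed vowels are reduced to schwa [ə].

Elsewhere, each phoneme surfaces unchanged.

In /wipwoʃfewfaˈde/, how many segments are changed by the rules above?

4

Segments that undergo a rule: /i/ → [ə] (rule 2); /o/ → [ə] (rule 2); /e/ → [ə] (rule 2); /a/ → [ə] (rule 2).
All other segments surface unchanged.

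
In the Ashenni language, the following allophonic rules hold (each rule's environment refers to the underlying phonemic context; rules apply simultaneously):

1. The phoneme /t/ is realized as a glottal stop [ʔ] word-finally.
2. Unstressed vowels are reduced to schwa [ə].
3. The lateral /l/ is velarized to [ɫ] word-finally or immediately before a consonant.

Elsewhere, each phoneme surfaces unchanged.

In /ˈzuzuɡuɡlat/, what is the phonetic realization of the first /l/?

[l]

/l/ (between /ɡ/ and /a/): rule 3 targets it, but not word-finally or immediately before a consonant → unchanged [l].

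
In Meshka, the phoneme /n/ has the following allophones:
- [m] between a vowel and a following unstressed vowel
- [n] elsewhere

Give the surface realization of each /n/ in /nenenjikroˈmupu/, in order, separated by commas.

[n], [m], [n]

Occurrence 1 (position 1): no conditioning environment matches → elsewhere allophone [n].
Occurrence 2 (position 3): between a vowel and a following unstressed vowel → [m].
Occurrence 3 (position 5): no conditioning environment matches → elsewhere allophone [n].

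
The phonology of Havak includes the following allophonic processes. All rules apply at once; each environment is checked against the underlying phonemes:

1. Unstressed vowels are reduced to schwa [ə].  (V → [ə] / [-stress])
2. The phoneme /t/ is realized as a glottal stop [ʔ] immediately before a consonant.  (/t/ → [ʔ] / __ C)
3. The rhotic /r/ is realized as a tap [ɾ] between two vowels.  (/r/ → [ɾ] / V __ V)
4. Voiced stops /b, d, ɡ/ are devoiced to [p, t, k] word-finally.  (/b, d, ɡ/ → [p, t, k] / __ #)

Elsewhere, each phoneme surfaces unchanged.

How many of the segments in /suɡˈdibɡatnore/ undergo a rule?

Segments that undergo a rule: /u/ → [ə] (rule 1); /a/ → [ə] (rule 1); /t/ → [ʔ] (rule 2); /o/ → [ə] (rule 1); /r/ → [ɾ] (rule 3); /e/ → [ə] (rule 1).
All other segments surface unchanged.

6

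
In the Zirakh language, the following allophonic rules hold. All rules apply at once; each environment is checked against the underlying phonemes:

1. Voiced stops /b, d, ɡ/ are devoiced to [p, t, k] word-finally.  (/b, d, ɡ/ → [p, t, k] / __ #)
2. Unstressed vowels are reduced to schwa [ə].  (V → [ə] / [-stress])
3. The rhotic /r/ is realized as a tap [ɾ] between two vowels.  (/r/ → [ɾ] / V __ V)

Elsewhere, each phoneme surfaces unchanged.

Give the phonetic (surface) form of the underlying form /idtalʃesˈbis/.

[ədtəlʃəsˈbis]

/i/ meets the environment for rule 2 (in an unstressed syllable) → [ə].
/d/ (between /i/ and /t/) fails the environment for rule 1, so it stays [d].
/t/ — not in any rule's target class → [t].
/a/ (between /t/ and /l/) occurs in an unstressed syllable → [ə] by rule 2.
/l/ — not in any rule's target class → [l].
/ʃ/ — not in any rule's target class → [ʃ].
/e/ (between /ʃ/ and /s/) occurs in an unstressed syllable → [ə] by rule 2.
/s/ (between /e/ and /b/): no rule targets it → [s].
/b/ — between /s/ and /i/; rule 1 does not apply here → [b].
/i/ — between /b/ and /s/; rule 2 does not apply here → [i].
/s/ stays [s].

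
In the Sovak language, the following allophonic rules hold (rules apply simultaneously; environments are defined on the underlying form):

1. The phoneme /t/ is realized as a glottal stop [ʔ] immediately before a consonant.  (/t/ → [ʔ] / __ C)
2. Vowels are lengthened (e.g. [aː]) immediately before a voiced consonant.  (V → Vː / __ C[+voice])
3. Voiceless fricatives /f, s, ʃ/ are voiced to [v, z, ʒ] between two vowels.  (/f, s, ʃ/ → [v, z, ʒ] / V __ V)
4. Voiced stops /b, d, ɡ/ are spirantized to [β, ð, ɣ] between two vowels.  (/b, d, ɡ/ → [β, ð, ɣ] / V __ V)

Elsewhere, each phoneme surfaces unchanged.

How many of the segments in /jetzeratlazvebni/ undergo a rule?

Segments that undergo a rule: /t/ → [ʔ] (rule 1); /e/ → [eː] (rule 2); /t/ → [ʔ] (rule 1); /a/ → [aː] (rule 2); /e/ → [eː] (rule 2).
All other segments surface unchanged.

5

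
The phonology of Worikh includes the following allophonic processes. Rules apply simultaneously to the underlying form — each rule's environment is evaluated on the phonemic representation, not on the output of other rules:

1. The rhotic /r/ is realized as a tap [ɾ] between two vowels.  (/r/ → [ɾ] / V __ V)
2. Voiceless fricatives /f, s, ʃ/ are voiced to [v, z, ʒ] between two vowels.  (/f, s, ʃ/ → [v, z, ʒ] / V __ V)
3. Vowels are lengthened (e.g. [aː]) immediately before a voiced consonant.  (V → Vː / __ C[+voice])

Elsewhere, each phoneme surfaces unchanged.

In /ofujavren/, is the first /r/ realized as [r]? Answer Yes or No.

/r/ (between /v/ and /e/): rule 1 targets it, but not between two vowels → unchanged [r].
The actual realization is [r], which matches [r].

Yes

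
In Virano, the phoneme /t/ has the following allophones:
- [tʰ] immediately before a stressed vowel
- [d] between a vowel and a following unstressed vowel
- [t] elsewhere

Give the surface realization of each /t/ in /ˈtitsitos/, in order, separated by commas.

[tʰ], [t], [d]

Occurrence 1 (position 1): immediately before a stressed vowel → [tʰ].
Occurrence 2 (position 3): no conditioning environment matches → elsewhere allophone [t].
Occurrence 3 (position 6): between a vowel and a following unstressed vowel → [d].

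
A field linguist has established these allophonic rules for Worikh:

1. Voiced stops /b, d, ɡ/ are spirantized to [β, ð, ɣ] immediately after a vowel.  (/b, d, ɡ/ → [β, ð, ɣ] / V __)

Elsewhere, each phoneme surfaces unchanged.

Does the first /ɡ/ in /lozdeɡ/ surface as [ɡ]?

No

Rule 1 applies to /ɡ/ (word-final: immediately after a vowel) → [ɣ].
The actual realization is [ɣ], not [ɡ].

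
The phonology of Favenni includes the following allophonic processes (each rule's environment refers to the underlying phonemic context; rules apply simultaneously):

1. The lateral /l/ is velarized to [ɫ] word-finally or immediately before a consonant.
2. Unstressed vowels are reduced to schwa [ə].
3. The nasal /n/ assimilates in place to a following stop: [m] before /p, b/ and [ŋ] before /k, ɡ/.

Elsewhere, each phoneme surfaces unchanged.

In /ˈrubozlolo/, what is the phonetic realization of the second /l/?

/l/ (between /o/ and /o/): rule 1 targets it, but not word-finally or immediately before a consonant → unchanged [l].

[l]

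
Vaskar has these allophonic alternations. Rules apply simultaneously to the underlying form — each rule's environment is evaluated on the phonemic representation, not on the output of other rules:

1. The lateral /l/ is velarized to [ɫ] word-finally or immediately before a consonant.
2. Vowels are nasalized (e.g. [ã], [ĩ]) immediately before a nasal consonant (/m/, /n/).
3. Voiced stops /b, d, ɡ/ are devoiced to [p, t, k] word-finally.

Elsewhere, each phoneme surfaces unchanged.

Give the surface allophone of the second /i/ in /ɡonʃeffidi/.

/i/ — word-final; rule 2 does not apply here → [i].

[i]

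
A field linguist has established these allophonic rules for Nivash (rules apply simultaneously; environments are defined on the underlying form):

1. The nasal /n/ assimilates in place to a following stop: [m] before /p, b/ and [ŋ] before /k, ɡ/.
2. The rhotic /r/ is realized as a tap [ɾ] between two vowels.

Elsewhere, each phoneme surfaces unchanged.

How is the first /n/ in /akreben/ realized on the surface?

/n/ — word-final; rule 1 does not apply here → [n].

[n]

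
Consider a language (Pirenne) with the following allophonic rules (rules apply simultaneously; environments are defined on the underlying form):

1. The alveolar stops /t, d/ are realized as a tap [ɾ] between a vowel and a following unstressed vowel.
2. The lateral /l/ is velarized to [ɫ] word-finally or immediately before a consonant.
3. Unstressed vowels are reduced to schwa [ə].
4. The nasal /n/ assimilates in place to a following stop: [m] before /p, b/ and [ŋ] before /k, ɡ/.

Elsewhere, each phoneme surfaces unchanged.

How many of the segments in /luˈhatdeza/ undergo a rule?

3

Segments that undergo a rule: /u/ → [ə] (rule 3); /e/ → [ə] (rule 3); /a/ → [ə] (rule 3).
All other segments surface unchanged.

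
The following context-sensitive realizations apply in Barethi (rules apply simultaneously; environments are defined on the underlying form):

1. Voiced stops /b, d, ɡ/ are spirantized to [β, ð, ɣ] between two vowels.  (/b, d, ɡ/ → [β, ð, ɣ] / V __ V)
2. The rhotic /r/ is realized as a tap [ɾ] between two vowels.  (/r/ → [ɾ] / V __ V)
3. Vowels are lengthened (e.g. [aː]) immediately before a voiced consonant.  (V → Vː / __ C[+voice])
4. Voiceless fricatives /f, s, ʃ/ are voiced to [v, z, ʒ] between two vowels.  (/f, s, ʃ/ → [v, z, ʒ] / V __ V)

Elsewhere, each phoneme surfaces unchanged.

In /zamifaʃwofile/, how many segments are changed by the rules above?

Segments that undergo a rule: /a/ → [aː] (rule 3); /f/ → [v] (rule 4); /f/ → [v] (rule 4); /i/ → [iː] (rule 3).
All other segments surface unchanged.

4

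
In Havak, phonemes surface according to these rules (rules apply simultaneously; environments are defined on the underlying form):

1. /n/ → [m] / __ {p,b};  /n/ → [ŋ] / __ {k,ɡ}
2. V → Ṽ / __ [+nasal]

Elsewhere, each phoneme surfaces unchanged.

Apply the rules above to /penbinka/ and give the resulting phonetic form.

[pẽmbĩŋka]

/p/ (word-initial): no rule targets it → [p].
/e/ meets the environment for rule 2 (before a nasal consonant) → [ẽ].
/n/ (between /e/ and /b/): before a labial or velar stop, so rule 1 applies → [m].
/b/ (between /n/ and /i/): no rule targets it → [b].
/i/ meets the environment for rule 2 (before a nasal consonant) → [ĩ].
/n/ (between /i/ and /k/) occurs before a labial or velar stop → [ŋ] by rule 1.
/k/ (between /n/ and /a/): no rule targets it → [k].
/a/ (word-final) fails the environment for rule 2, so it stays [a].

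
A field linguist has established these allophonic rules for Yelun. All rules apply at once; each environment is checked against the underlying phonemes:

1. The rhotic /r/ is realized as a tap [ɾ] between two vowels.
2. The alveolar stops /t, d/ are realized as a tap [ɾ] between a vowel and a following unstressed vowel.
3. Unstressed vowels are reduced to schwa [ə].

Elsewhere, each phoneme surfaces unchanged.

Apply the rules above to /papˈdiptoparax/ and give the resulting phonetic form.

[pəpˈdiptəpəɾəx]

/p/ (word-initial) is unaffected → [p].
Rule 3 applies to /a/ (between /p/ and /p/: in an unstressed syllable) → [ə].
/p/ (between /a/ and /d/): no rule targets it → [p].
/d/ (between /p/ and /i/) fails the environment for rule 2, so it stays [d].
/i/ (between /d/ and /p/) is in the target of rule 3 but the environment (in an unstressed syllable) is not met → [i].
/p/ stays [p].
/t/ (between /p/ and /o/) fails the environment for rule 2, so it stays [t].
Rule 3 applies to /o/ (between /t/ and /p/: in an unstressed syllable) → [ə].
/p/ (between /o/ and /a/) is unaffected → [p].
/a/ (between /p/ and /r/) occurs in an unstressed syllable → [ə] by rule 3.
/r/ (between /a/ and /a/) occurs between two vowels → [ɾ] by rule 1.
Rule 3 applies to /a/ (between /r/ and /x/: in an unstressed syllable) → [ə].
/x/ (word-final): no rule targets it → [x].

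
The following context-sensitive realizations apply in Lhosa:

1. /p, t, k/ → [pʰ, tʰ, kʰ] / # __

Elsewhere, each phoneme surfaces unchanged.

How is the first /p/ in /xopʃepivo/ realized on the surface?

/p/ — between /o/ and /ʃ/; rule 1 does not apply here → [p].

[p]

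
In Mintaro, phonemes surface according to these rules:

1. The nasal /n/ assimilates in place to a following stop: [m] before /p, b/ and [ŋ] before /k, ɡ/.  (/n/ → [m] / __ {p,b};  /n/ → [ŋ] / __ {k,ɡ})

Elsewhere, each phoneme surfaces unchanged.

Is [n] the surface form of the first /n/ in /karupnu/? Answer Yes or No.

/n/ — between /p/ and /u/; rule 1 does not apply here → [n].
The actual realization is [n], which matches [n].

Yes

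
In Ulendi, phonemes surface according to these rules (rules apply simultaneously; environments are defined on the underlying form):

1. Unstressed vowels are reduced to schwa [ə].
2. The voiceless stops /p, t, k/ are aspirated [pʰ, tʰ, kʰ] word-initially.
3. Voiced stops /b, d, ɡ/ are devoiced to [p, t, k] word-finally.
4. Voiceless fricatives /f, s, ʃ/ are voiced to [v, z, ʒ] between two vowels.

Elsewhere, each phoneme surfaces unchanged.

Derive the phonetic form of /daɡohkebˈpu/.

/d/ — word-initial; rule 3 does not apply here → [d].
/a/ (between /d/ and /ɡ/): in an unstressed syllable, so rule 1 applies → [ə].
/ɡ/ (between /a/ and /o/) fails the environment for rule 3, so it stays [ɡ].
/o/ (between /ɡ/ and /h/) occurs in an unstressed syllable → [ə] by rule 1.
/h/ (between /o/ and /k/) is unaffected → [h].
/k/ — between /h/ and /e/; rule 2 does not apply here → [k].
/e/ meets the environment for rule 1 (in an unstressed syllable) → [ə].
/b/ (between /e/ and /p/) fails the environment for rule 3, so it stays [b].
/p/ — between /b/ and /u/; rule 2 does not apply here → [p].
/u/ — word-final; rule 1 does not apply here → [u].

[dəɡəhkəbˈpu]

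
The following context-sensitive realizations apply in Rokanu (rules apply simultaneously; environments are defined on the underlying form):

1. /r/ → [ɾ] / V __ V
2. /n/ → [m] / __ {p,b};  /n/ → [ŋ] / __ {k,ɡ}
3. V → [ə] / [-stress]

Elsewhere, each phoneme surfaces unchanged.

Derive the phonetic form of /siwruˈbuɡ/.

/s/ (word-initial) is unaffected → [s].
/i/ — between /s/ and /w/, in an unstressed syllable — surfaces as [ə] (rule 3).
/w/ — not in any rule's target class → [w].
/r/ (between /w/ and /u/): rule 1 targets it, but not between two vowels → unchanged [r].
/u/ (between /r/ and /b/) occurs in an unstressed syllable → [ə] by rule 3.
/b/ — not in any rule's target class → [b].
/u/ (between /b/ and /ɡ/): rule 3 targets it, but not in an unstressed syllable → unchanged [u].
/ɡ/ (word-final) is unaffected → [ɡ].

[səwrəˈbuɡ]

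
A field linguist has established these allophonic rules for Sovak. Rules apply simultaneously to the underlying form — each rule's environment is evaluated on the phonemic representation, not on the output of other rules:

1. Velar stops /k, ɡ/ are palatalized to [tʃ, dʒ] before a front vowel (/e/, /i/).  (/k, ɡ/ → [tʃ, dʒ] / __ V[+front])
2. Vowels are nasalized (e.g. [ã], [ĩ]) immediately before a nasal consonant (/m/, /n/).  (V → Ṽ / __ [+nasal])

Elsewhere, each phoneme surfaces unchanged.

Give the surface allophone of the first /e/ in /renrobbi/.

/e/ — between /r/ and /n/, before a nasal consonant — surfaces as [ẽ] (rule 2).

[ẽ]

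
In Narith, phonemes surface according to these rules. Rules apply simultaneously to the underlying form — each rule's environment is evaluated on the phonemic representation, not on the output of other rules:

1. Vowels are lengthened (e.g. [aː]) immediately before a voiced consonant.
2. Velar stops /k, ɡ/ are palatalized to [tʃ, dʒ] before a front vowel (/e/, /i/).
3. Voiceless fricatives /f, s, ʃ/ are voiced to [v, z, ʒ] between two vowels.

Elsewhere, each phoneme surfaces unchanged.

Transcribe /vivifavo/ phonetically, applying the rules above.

Rule 1 applies to /i/ (between /v/ and /v/: before a voiced consonant) → [iː].
/i/ — between /v/ and /f/; rule 1 does not apply here → [i].
/f/ meets the environment for rule 3 (between two vowels) → [v].
/a/ (between /f/ and /v/): before a voiced consonant, so rule 1 applies → [aː].
/o/ (word-final) fails the environment for rule 1, so it stays [o].

[viːvivaːvo]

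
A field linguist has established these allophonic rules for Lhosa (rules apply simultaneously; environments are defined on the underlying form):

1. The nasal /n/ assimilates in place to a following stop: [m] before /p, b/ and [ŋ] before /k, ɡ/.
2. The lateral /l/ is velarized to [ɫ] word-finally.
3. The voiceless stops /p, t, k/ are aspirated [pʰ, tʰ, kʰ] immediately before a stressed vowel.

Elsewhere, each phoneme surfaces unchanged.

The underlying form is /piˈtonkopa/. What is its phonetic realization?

[piˈtʰoŋkopa]

/p/ (word-initial): rule 3 targets it, but not immediately before a stressed vowel → unchanged [p].
/i/ — not in any rule's target class → [i].
/t/ — between /i/ and /o/, immediately before a stressed vowel — surfaces as [tʰ] (rule 3).
/o/ (between /t/ and /n/) is unaffected → [o].
/n/ (between /o/ and /k/) occurs before a labial or velar stop → [ŋ] by rule 1.
/k/ (between /n/ and /o/) fails the environment for rule 3, so it stays [k].
/o/ (between /k/ and /p/): no rule targets it → [o].
/p/ — between /o/ and /a/; rule 3 does not apply here → [p].
/a/ (word-final): no rule targets it → [a].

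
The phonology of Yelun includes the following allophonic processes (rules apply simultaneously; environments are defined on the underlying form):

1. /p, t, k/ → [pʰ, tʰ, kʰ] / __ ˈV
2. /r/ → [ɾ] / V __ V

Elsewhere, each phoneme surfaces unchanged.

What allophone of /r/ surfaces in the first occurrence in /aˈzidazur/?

[r]

/r/ (word-final): rule 2 targets it, but not between two vowels → unchanged [r].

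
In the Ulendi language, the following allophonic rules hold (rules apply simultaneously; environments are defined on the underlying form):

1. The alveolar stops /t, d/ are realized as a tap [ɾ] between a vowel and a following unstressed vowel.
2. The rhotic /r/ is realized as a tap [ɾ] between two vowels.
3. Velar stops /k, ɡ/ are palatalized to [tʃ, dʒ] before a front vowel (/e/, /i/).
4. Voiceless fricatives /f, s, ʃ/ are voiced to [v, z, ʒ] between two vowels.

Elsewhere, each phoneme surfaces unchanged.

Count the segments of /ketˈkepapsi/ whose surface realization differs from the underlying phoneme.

Segments that undergo a rule: /k/ → [tʃ] (rule 3); /k/ → [tʃ] (rule 3).
All other segments surface unchanged.

2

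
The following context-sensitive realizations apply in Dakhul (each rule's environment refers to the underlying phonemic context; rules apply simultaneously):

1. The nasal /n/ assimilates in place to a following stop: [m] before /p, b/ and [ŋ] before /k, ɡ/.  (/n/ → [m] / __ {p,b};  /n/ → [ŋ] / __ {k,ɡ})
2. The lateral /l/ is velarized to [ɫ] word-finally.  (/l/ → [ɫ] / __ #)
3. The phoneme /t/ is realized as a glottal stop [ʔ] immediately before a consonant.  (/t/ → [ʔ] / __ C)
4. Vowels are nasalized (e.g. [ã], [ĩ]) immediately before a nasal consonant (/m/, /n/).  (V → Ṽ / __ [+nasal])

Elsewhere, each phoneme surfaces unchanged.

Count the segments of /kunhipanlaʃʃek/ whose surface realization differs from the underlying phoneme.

2

Segments that undergo a rule: /u/ → [ũ] (rule 4); /a/ → [ã] (rule 4).
All other segments surface unchanged.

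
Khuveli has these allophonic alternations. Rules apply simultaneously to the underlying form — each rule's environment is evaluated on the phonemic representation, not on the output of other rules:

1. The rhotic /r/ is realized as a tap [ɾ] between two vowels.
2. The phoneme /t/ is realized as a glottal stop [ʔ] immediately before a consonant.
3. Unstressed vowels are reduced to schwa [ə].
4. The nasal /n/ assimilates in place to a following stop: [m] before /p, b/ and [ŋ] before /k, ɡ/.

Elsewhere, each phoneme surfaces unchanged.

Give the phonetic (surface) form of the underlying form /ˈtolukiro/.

/t/ (word-initial): rule 2 targets it, but not immediately before a consonant → unchanged [t].
/o/ (between /t/ and /l/) is in the target of rule 3 but the environment (in an unstressed syllable) is not met → [o].
/l/ stays [l].
/u/ (between /l/ and /k/) occurs in an unstressed syllable → [ə] by rule 3.
/k/ (between /u/ and /i/) is unaffected → [k].
/i/ — between /k/ and /r/, in an unstressed syllable — surfaces as [ə] (rule 3).
/r/ (between /i/ and /o/): between two vowels, so rule 1 applies → [ɾ].
Rule 3 applies to /o/ (word-final: in an unstressed syllable) → [ə].

[ˈtoləkəɾə]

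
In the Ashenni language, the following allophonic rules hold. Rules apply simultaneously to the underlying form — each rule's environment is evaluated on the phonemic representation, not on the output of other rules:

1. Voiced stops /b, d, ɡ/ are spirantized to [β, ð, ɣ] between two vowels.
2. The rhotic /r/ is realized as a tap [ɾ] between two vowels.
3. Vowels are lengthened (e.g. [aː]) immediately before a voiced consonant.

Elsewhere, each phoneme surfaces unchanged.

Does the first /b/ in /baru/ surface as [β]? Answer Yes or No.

/b/ — word-initial; rule 1 does not apply here → [b].
The actual realization is [b], not [β].

No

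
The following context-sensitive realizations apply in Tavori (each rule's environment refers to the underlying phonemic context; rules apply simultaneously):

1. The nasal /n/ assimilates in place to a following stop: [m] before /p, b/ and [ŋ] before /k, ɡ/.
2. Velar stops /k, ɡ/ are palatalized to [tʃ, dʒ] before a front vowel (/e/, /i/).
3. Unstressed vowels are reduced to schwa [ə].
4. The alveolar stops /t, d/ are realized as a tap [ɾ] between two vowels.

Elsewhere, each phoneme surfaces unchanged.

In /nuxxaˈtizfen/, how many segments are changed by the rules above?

Segments that undergo a rule: /u/ → [ə] (rule 3); /a/ → [ə] (rule 3); /t/ → [ɾ] (rule 4); /e/ → [ə] (rule 3).
All other segments surface unchanged.

4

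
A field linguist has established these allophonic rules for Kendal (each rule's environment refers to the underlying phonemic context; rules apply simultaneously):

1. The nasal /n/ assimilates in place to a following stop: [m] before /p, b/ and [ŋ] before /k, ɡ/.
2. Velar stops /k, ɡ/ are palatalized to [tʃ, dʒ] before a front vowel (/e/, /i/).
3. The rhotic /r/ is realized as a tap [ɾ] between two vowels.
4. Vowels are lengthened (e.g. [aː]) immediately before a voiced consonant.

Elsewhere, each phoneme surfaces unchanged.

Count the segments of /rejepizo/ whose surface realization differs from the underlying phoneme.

Segments that undergo a rule: /e/ → [eː] (rule 4); /i/ → [iː] (rule 4).
All other segments surface unchanged.

2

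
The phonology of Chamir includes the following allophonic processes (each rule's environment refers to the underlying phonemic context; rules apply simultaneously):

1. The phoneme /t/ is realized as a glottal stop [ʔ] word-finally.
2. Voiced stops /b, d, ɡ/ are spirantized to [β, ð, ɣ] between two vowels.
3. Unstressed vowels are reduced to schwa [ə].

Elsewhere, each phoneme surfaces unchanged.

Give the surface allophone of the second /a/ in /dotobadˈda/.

/a/ (word-final) fails the environment for rule 3, so it stays [a].

[a]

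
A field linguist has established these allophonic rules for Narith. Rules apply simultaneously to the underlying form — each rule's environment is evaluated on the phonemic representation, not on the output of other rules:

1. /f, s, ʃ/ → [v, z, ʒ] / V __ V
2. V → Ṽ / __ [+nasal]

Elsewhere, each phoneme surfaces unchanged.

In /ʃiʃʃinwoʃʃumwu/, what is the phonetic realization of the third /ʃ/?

/ʃ/ — between /ʃ/ and /i/; rule 1 does not apply here → [ʃ].

[ʃ]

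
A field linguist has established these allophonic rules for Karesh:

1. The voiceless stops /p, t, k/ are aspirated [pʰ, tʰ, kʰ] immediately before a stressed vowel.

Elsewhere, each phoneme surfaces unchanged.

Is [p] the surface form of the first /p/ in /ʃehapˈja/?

Yes

/p/ — between /a/ and /j/; rule 1 does not apply here → [p].
The actual realization is [p], which matches [p].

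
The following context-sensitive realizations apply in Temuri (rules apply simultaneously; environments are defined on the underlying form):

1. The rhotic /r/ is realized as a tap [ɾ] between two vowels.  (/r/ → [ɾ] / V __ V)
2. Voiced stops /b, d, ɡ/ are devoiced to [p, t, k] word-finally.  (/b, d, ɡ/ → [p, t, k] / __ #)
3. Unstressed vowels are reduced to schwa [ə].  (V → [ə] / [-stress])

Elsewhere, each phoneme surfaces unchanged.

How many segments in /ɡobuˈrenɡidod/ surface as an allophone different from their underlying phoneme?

Segments that undergo a rule: /o/ → [ə] (rule 3); /u/ → [ə] (rule 3); /r/ → [ɾ] (rule 1); /i/ → [ə] (rule 3); /o/ → [ə] (rule 3); /d/ → [t] (rule 2).
All other segments surface unchanged.

6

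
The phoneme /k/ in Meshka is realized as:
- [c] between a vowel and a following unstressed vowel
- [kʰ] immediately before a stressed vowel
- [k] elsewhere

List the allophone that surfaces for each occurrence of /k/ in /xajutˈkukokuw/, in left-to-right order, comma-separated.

[kʰ], [c], [c]

Occurrence 1 (position 6): immediately before a stressed vowel → [kʰ].
Occurrence 2 (position 8): between a vowel and a following unstressed vowel → [c].
Occurrence 3 (position 10): between a vowel and a following unstressed vowel → [c].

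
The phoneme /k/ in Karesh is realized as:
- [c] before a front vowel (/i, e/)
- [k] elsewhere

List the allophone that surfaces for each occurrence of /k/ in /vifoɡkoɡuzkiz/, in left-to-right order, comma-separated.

[k], [c]

Occurrence 1 (position 6): no conditioning environment matches → elsewhere allophone [k].
Occurrence 2 (position 11): before a front vowel → [c].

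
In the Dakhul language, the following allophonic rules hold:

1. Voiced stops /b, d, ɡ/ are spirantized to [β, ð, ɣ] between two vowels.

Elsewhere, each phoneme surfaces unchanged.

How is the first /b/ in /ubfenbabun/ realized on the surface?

[b]

/b/ (between /u/ and /f/): rule 1 targets it, but not between two vowels → unchanged [b].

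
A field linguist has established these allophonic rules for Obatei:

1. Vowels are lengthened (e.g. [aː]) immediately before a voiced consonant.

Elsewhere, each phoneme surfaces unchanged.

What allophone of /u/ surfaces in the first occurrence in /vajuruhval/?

Rule 1 applies to /u/ (between /j/ and /r/: before a voiced consonant) → [uː].

[uː]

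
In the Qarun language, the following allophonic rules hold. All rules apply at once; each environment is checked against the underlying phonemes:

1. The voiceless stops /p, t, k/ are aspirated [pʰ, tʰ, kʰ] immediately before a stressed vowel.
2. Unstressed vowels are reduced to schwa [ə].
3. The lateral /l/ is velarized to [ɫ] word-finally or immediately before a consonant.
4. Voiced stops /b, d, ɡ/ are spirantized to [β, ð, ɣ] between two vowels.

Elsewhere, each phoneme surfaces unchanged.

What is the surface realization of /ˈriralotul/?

[ˈrirələtəɫ]

/r/ (word-initial): no rule targets it → [r].
/i/ — between /r/ and /r/; rule 2 does not apply here → [i].
/r/ (between /i/ and /a/) is unaffected → [r].
/a/ — between /r/ and /l/, in an unstressed syllable — surfaces as [ə] (rule 2).
/l/ — between /a/ and /o/; rule 3 does not apply here → [l].
Rule 2 applies to /o/ (between /l/ and /t/: in an unstressed syllable) → [ə].
/t/ (between /o/ and /u/): rule 1 targets it, but not immediately before a stressed vowel → unchanged [t].
/u/ (between /t/ and /l/) occurs in an unstressed syllable → [ə] by rule 2.
/l/ meets the environment for rule 3 (word-finally or immediately before a consonant) → [ɫ].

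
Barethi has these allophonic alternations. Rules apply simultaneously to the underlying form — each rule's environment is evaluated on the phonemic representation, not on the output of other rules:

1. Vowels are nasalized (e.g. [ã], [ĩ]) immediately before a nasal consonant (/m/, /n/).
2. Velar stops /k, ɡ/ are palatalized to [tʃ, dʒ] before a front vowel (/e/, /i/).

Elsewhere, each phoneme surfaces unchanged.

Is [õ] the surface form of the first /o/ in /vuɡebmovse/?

/o/ — between /m/ and /v/; rule 1 does not apply here → [o].
The actual realization is [o], not [õ].

No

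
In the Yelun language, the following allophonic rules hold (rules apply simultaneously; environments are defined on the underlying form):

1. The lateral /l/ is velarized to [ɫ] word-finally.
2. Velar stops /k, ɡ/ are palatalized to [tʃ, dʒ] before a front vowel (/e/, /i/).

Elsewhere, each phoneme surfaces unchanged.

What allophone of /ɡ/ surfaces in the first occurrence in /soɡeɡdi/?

/ɡ/ — between /o/ and /e/, before a front vowel — surfaces as [dʒ] (rule 2).

[dʒ]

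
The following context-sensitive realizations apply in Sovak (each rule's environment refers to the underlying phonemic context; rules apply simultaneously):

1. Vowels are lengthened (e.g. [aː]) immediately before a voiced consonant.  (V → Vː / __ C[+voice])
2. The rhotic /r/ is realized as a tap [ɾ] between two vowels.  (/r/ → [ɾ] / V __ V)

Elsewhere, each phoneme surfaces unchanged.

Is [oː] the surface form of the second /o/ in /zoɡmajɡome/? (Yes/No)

Yes

/o/ (between /ɡ/ and /m/): before a voiced consonant, so rule 1 applies → [oː].
The actual realization is [oː], which matches [oː].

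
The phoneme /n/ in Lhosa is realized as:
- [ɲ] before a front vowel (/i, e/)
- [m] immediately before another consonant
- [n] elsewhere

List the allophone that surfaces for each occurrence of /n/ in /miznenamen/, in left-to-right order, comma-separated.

[ɲ], [n], [n]

Occurrence 1 (position 4): before a front vowel (/i, e/) → [ɲ].
Occurrence 2 (position 6): no conditioning environment matches → elsewhere allophone [n].
Occurrence 3 (position 10): no conditioning environment matches → elsewhere allophone [n].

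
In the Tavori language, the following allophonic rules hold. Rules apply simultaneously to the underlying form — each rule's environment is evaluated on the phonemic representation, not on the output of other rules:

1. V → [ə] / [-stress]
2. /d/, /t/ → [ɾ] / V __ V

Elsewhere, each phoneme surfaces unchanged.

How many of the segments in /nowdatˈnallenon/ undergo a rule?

4

Segments that undergo a rule: /o/ → [ə] (rule 1); /a/ → [ə] (rule 1); /e/ → [ə] (rule 1); /o/ → [ə] (rule 1).
All other segments surface unchanged.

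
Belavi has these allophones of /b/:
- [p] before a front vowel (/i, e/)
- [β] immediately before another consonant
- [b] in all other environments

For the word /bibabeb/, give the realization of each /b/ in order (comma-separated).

Occurrence 1 (position 1): before a front vowel (/i, e/) → [p].
Occurrence 2 (position 3): no conditioning environment matches → elsewhere allophone [b].
Occurrence 3 (position 5): before a front vowel (/i, e/) → [p].
Occurrence 4 (position 7): no conditioning environment matches → elsewhere allophone [b].

[p], [b], [p], [b]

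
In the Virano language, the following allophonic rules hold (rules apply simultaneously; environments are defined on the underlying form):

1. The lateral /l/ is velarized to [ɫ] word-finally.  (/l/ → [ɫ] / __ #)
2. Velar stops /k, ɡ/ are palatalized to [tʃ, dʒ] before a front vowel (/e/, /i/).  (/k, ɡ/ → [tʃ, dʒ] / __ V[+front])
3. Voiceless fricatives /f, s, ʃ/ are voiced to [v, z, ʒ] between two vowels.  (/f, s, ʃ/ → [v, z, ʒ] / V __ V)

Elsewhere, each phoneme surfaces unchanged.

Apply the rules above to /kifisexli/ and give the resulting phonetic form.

[tʃivizexli]

Rule 2 applies to /k/ (word-initial: before a front vowel) → [tʃ].
/i/ — not in any rule's target class → [i].
/f/ meets the environment for rule 3 (between two vowels) → [v].
/i/ (between /f/ and /s/) is unaffected → [i].
/s/ meets the environment for rule 3 (between two vowels) → [z].
/e/ (between /s/ and /x/): no rule targets it → [e].
/x/ stays [x].
/l/ (between /x/ and /i/): rule 1 targets it, but not word-finally → unchanged [l].
/i/ stays [i].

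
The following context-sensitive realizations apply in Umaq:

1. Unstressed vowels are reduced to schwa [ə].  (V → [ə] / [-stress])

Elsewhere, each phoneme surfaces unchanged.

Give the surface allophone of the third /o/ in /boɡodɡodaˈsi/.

/o/ — between /ɡ/ and /d/, in an unstressed syllable — surfaces as [ə] (rule 1).

[ə]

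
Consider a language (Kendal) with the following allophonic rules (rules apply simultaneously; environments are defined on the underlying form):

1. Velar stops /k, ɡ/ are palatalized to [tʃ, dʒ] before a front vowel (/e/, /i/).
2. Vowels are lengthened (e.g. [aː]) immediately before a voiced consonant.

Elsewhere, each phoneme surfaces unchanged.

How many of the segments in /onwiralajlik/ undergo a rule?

4

Segments that undergo a rule: /o/ → [oː] (rule 2); /i/ → [iː] (rule 2); /a/ → [aː] (rule 2); /a/ → [aː] (rule 2).
All other segments surface unchanged.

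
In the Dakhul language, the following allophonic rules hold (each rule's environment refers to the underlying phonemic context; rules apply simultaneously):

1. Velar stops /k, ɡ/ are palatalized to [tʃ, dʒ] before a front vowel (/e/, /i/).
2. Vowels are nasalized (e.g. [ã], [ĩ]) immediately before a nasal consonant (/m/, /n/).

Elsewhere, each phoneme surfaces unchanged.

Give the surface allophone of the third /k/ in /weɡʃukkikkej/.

/k/ (between /i/ and /k/) fails the environment for rule 1, so it stays [k].

[k]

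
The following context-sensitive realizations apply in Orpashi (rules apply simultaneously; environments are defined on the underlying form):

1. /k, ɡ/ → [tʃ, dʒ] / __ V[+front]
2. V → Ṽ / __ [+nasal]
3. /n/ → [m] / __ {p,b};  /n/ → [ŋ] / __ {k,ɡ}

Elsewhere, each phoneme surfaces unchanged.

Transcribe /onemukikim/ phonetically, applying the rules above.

/o/ (word-initial) occurs before a nasal consonant → [õ] by rule 2.
/n/ — between /o/ and /e/; rule 3 does not apply here → [n].
/e/ — between /n/ and /m/, before a nasal consonant — surfaces as [ẽ] (rule 2).
/m/ (between /e/ and /u/): no rule targets it → [m].
/u/ (between /m/ and /k/): rule 2 targets it, but not before a nasal consonant → unchanged [u].
Rule 1 applies to /k/ (between /u/ and /i/: before a front vowel) → [tʃ].
/i/ (between /k/ and /k/): rule 2 targets it, but not before a nasal consonant → unchanged [i].
/k/ — between /i/ and /i/, before a front vowel — surfaces as [tʃ] (rule 1).
/i/ — between /k/ and /m/, before a nasal consonant — surfaces as [ĩ] (rule 2).
/m/ stays [m].

[õnẽmutʃitʃĩm]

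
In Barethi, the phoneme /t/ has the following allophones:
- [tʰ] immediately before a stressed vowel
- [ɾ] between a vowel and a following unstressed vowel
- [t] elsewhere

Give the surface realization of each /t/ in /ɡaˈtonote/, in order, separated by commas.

Occurrence 1 (position 3): immediately before a stressed vowel → [tʰ].
Occurrence 2 (position 7): between a vowel and an unstressed vowel → [ɾ].

[tʰ], [ɾ]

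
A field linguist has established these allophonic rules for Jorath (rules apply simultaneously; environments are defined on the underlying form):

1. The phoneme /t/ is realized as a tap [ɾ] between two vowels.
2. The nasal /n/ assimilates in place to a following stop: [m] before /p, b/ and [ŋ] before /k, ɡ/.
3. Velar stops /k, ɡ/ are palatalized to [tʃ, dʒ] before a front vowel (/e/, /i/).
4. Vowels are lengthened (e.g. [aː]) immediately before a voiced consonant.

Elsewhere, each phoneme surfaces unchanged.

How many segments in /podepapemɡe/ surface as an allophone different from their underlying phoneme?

Segments that undergo a rule: /o/ → [oː] (rule 4); /e/ → [eː] (rule 4); /ɡ/ → [dʒ] (rule 3).
All other segments surface unchanged.

3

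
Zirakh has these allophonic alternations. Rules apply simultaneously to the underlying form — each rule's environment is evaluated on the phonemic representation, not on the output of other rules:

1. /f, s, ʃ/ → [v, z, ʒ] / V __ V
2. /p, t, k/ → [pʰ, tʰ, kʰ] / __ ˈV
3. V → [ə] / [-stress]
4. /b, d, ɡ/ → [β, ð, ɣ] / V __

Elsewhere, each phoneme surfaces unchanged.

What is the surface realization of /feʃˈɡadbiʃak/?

/f/ (word-initial) fails the environment for rule 1, so it stays [f].
Rule 3 applies to /e/ (between /f/ and /ʃ/: in an unstressed syllable) → [ə].
/ʃ/ (between /e/ and /ɡ/) is in the target of rule 1 but the environment (between two vowels) is not met → [ʃ].
/ɡ/ (between /ʃ/ and /a/) fails the environment for rule 4, so it stays [ɡ].
/a/ (between /ɡ/ and /d/): rule 3 targets it, but not in an unstressed syllable → unchanged [a].
/d/ — between /a/ and /b/, immediately after a vowel — surfaces as [ð] (rule 4).
/b/ — between /d/ and /i/; rule 4 does not apply here → [b].
/i/ — between /b/ and /ʃ/, in an unstressed syllable — surfaces as [ə] (rule 3).
/ʃ/ meets the environment for rule 1 (between two vowels) → [ʒ].
/a/ (between /ʃ/ and /k/) occurs in an unstressed syllable → [ə] by rule 3.
/k/ — word-final; rule 2 does not apply here → [k].

[fəʃˈɡaðbəʒək]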